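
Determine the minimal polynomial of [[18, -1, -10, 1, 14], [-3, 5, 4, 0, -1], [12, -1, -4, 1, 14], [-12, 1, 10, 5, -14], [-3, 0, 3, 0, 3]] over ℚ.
m_A(x) = (x - 6)^3(x - 3)

The characteristic polynomial factors as (x - 6)^4(x - 3). The minimal polynomial is ∏(x - λ)^{k_λ} where k_λ is the size of the largest Jordan block at λ.

For λ = 3: rank(A - 3I) = 4, and the largest Jordan block has size 1 (the smallest k with rank((A - 3I)^k) = rank((A - 3I)^(k+1))).
For λ = 6: rank(A - 6I) = 3, and the largest Jordan block has size 3 (the smallest k with rank((A - 6I)^k) = rank((A - 6I)^(k+1))).

So m_A(x) = (x - 6)^3(x - 3).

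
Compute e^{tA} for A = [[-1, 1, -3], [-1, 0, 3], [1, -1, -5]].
e^{tA} = [[(-3*t^2/2 + t + 1)*e^{-2*t}, t*(3*t + 1)*e^{-2*t}, 3*t*(3*t - 2)*e^{-2*t}/2], [-t*e^{-2*t}, (2*t + 1)*e^{-2*t}, 3*t*e^{-2*t}], [t*(2 - t)*e^{-2*t}/2, t*(t - 1)*e^{-2*t}, (3*t^2 - 6*t + 2)*e^{-2*t}/2]]

A has Jordan form J = [[-2, 1, 0], [0, -2, 1], [0, 0, -2]] with A = PJP^{-1}, so e^{tA} = P e^{tJ} P^{-1}.

For a Jordan block J_k(λ), e^{tJ_k(λ)} = e^{λt} · (I + tN + t^2 N^2/2! + ... + t^{k-1} N^{k-1}/(k-1)!) where N is the nilpotent superdiagonal part.

Assembling the blocks and conjugating back gives the entries of e^{tA} as shown above.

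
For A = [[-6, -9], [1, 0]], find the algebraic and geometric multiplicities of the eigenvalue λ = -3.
algebraic multiplicity 2, geometric multiplicity 1

The characteristic polynomial is (x + 3)^2, so the factor x + 3 appears with exponent 2: the algebraic multiplicity is 2.

rank(A + 3I) = 1, so the eigenspace has dimension 2 - 1 = 1: the geometric multiplicity is 1.

Since 1 < 2, A is not diagonalizable.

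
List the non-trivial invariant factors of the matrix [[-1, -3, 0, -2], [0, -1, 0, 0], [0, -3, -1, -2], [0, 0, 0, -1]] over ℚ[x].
The Jordan structure of A has elementary divisors (x + 1)^2, (x + 1), (x + 1). Arranging the block sizes at each eigenvalue in decreasing order and taking row products gives the invariant factors.

Invariant factors (smallest first, each dividing the next): x + 1, x + 1, (x + 1)^2.

Check: the last factor (x + 1)^2 is the minimal polynomial, and the product (x + 1)^4 is the characteristic polynomial.

x + 1, x + 1, (x + 1)^2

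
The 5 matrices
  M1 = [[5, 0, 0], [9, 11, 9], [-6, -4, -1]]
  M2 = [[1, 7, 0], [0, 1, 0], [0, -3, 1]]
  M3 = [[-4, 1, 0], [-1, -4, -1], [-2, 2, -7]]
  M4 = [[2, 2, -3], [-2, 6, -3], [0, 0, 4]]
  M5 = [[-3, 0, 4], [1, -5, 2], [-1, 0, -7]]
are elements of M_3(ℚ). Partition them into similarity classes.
Characteristic polynomials: χ_{M1} = (x - 5)^3, χ_{M2} = (x - 1)^3, χ_{M3} = (x + 5)^3, χ_{M4} = (x - 4)^3, χ_{M5} = (x + 5)^3.

{M1}: invariant factors x - 5, (x - 5)^2.

{M2}: invariant factors x - 1, (x - 1)^2.

{M3}: invariant factors (x + 5)^3.

{M4}: invariant factors x - 4, (x - 4)^2.

{M5}: invariant factors x + 5, (x + 5)^2.

Matrices are similar if and only if their invariant-factor lists agree; the partition into similarity classes is {M1}, {M2}, {M3}, {M4}, {M5}.

5 classes: {M1}, {M2}, {M3}, {M4}, {M5}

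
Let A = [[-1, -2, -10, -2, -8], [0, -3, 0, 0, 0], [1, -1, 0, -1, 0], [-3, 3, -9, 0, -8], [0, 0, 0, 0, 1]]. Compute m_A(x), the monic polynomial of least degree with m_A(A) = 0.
m_A(x) = (x - 1)^2(x + 3)

The characteristic polynomial factors as (x - 1)^3(x + 3)^2. The minimal polynomial is ∏(x - λ)^{k_λ} where k_λ is the size of the largest Jordan block at λ.

For λ = -3: rank(A + 3I) = 3, and the largest Jordan block has size 1 (the smallest k with rank((A + 3I)^k) = rank((A + 3I)^(k+1))).
For λ = 1: rank(A - I) = 3, and the largest Jordan block has size 2 (the smallest k with rank((A - I)^k) = rank((A - I)^(k+1))).

So m_A(x) = (x - 1)^2(x + 3).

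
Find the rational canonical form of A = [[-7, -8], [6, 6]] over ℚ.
R = [[0, -6], [1, -1]]

The invariant factors of A (the non-unit diagonal entries of the Smith normal form of xI - A over ℚ[x]) are x^2 + x + 6, each dividing the next. The characteristic polynomial is their product, x^2 + x + 6.

The rational canonical form is the block-diagonal matrix of companion matrices C(f_i):
R = [[0, -6], [1, -1]].

Note the characteristic polynomial does not split into linear factors over ℚ, so A has no Jordan form over ℚ; the rational canonical form exists over any field.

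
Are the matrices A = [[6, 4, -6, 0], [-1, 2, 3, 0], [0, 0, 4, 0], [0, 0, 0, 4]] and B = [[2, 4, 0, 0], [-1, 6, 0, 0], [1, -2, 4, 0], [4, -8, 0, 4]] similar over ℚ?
Yes.

Two matrices over a field are similar if and only if they have the same invariant factors.

Both A and B have characteristic polynomial (x - 4)^4 and minimal polynomial (x - 4)^2. Computing further, both have invariant factors x - 4, x - 4, (x - 4)^2. Hence A and B are similar.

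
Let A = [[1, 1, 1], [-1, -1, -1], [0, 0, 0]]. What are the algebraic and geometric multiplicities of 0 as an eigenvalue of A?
algebraic multiplicity 3, geometric multiplicity 2

The characteristic polynomial is x^3, so the factor x appears with exponent 3: the algebraic multiplicity is 3.

rank(A) = 1, so the eigenspace has dimension 3 - 1 = 2: the geometric multiplicity is 2.

Since 2 < 3, A is not diagonalizable.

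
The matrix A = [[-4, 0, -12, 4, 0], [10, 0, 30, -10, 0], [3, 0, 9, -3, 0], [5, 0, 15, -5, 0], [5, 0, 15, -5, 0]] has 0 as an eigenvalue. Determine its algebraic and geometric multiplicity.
algebraic multiplicity 5, geometric multiplicity 4

The characteristic polynomial is x^5, so the factor x appears with exponent 5: the algebraic multiplicity is 5.

rank(A) = 1, so the eigenspace has dimension 5 - 1 = 4: the geometric multiplicity is 4.

Since 4 < 5, A is not diagonalizable.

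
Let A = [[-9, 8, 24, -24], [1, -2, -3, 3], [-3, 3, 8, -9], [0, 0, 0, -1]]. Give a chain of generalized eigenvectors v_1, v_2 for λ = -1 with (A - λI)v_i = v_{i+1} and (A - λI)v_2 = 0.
We seek v_1 ∈ ker((A + I)^2) \ ker(A + I), then set v_{i+1} = (A + I) v_i.

One such chain is v_1 = [[-3, 1, -1, 0]]^T, v_2 = [[8, -1, 3, 0]]^T. Check: (A + I) v_2 = [[0, 0, 0, 0]]^T = 0.

v_1 = [[-3, 1, -1, 0]]^T, v_2 = [[8, -1, 3, 0]]^T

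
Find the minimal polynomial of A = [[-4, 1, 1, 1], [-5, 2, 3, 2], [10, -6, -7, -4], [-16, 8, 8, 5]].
m_A(x) = (x + 1)^3

The characteristic polynomial factors as (x + 1)^4. The minimal polynomial is ∏(x - λ)^{k_λ} where k_λ is the size of the largest Jordan block at λ.

For λ = -1: rank(A + I) = 2, and the largest Jordan block has size 3 (the smallest k with rank((A + I)^k) = rank((A + I)^(k+1))).

So m_A(x) = (x + 1)^3.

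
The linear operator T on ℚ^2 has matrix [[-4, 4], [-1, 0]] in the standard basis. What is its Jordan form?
J = [[-2, 1], [0, -2]]

The characteristic polynomial is det(xI - A) = (x + 2)^2, so the eigenvalues are -2 (algebraic multiplicity 2).

For λ = -2: rank(A + 2I) = 1, rank((A + 2I)^2) = 0. The eigenspace has dimension 2 - 1 = 1, so there is 1 Jordan block; the rank sequence gives block sizes [2].

Assembling the blocks gives the Jordan form J above.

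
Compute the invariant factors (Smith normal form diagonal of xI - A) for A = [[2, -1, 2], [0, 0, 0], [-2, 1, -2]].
The Jordan structure of A has elementary divisors x^2, x. Arranging the block sizes at each eigenvalue in decreasing order and taking row products gives the invariant factors.

Invariant factors (smallest first, each dividing the next): x, x^2.

Check: the last factor x^2 is the minimal polynomial, and the product x^3 is the characteristic polynomial.

x, x^2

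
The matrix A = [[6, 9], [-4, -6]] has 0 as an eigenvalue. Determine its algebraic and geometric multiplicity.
The characteristic polynomial is x^2, so the factor x appears with exponent 2: the algebraic multiplicity is 2.

rank(A) = 1, so the eigenspace has dimension 2 - 1 = 1: the geometric multiplicity is 1.

Since 1 < 2, A is not diagonalizable.

algebraic multiplicity 2, geometric multiplicity 1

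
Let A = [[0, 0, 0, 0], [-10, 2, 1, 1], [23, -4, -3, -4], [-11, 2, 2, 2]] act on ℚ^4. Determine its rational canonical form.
R = [[0, 0, 0, 0], [1, 0, 0, 2], [0, 1, 0, -2], [0, 0, 1, 1]]

The invariant factors of A (the non-unit diagonal entries of the Smith normal form of xI - A over ℚ[x]) are x(x - 1)(x^2 + 2), each dividing the next. The characteristic polynomial is their product, x(x - 1)(x^2 + 2).

The rational canonical form is the block-diagonal matrix of companion matrices C(f_i):
R = [[0, 0, 0, 0], [1, 0, 0, 2], [0, 1, 0, -2], [0, 0, 1, 1]].

Note the characteristic polynomial does not split into linear factors over ℚ, so A has no Jordan form over ℚ; the rational canonical form exists over any field.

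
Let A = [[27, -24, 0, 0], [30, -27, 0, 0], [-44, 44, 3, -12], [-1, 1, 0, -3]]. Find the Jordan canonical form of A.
The characteristic polynomial is det(xI - A) = (x - 3)^2(x + 3)^2, so the eigenvalues are -3 (algebraic multiplicity 2), 3 (algebraic multiplicity 2).

For λ = -3: rank(A + 3I) = 3, rank((A + 3I)^2) = 2. The eigenspace has dimension 4 - 3 = 1, so there is 1 Jordan block; the rank sequence gives block sizes [2].

For λ = 3: rank(A - 3I) = 2. The eigenspace has dimension 4 - 2 = 2, so there are 2 Jordan blocks; the rank sequence gives block sizes [1, 1].

Assembling the blocks gives the Jordan form J above.

J = [[-3, 1, 0, 0], [0, -3, 0, 0], [0, 0, 3, 0], [0, 0, 0, 3]]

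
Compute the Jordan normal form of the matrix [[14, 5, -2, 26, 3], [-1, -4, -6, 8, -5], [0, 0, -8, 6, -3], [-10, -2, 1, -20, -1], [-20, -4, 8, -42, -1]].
J = [[-5, 1, 0, 0, 0], [0, -5, 0, 0, 0], [0, 0, -5, 0, 0], [0, 0, 0, -2, 1], [0, 0, 0, 0, -2]]

The characteristic polynomial is det(xI - A) = (x + 2)^2(x + 5)^3, so the eigenvalues are -5 (algebraic multiplicity 3), -2 (algebraic multiplicity 2).

For λ = -5: rank(A + 5I) = 3, rank((A + 5I)^2) = 2. The eigenspace has dimension 5 - 3 = 2, so there are 2 Jordan blocks; the rank sequence gives block sizes [2, 1].

For λ = -2: rank(A + 2I) = 4, rank((A + 2I)^2) = 3. The eigenspace has dimension 5 - 4 = 1, so there is 1 Jordan block; the rank sequence gives block sizes [2].

Assembling the blocks gives the Jordan form J above.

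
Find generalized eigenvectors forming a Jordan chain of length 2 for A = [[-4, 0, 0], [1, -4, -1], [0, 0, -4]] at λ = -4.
We seek v_1 ∈ ker((A + 4I)^2) \ ker(A + 4I), then set v_{i+1} = (A + 4I) v_i.

One such chain is v_1 = [[1, -1, 0]]^T, v_2 = [[0, 1, 0]]^T. Check: (A + 4I) v_2 = [[0, 0, 0]]^T = 0.

v_1 = [[1, -1, 0]]^T, v_2 = [[0, 1, 0]]^T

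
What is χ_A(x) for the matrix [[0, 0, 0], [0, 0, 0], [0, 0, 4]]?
χ_A(x) = x^2(x - 4)

xI - A = [[x, 0, 0], [0, x, 0], [0, 0, x - 4]].

Expanding det(xI - A) along the first row:
det(xI - A) = + (x)·det([[x, 0], [0, x - 4]]) - (0)·det([[0, 0], [0, x - 4]]) + (0)·det([[0, x], [0, 0]]).

Evaluating gives χ_A(x) = x^3 - 4x^2 = x^2(x - 4).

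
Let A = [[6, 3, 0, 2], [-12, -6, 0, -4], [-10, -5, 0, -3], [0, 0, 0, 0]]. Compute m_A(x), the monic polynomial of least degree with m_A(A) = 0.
m_A(x) = x^2

The characteristic polynomial factors as x^4. The minimal polynomial is ∏(x - λ)^{k_λ} where k_λ is the size of the largest Jordan block at λ.

For λ = 0: rank(A) = 2, and the largest Jordan block has size 2 (the smallest k with rank(A^k) = rank(A^(k+1))).

So m_A(x) = x^2.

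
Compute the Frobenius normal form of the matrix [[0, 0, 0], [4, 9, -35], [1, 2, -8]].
R = [[0, 0, 0], [1, 0, 2], [0, 1, 1]]

The invariant factors of A (the non-unit diagonal entries of the Smith normal form of xI - A over ℚ[x]) are x(x - 2)(x + 1), each dividing the next. The characteristic polynomial is their product, x(x - 2)(x + 1).

The rational canonical form is the block-diagonal matrix of companion matrices C(f_i):
R = [[0, 0, 0], [1, 0, 2], [0, 1, 1]].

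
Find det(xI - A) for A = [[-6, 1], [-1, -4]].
χ_A(x) = (x + 5)^2

xI - A = [[x + 6, -1], [1, x + 4]].

Expanding det(xI - A) along the first row:
det(xI - A) = + (x + 6)·det([[x + 4]]) - (-1)·det([[1]]).

Evaluating gives χ_A(x) = x^2 + 10x + 25 = (x + 5)^2.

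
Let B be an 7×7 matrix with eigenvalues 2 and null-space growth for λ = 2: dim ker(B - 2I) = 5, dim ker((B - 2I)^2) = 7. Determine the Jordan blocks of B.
λ = 2: successive nullity increments [5, 2] count blocks of size ≥ k; block sizes are [2, 2, 1, 1, 1].

Jordan blocks: (2, 2), (2, 2), (2, 1), (2, 1), (2, 1)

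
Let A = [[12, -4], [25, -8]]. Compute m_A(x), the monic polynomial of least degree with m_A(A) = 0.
The characteristic polynomial factors as (x - 2)^2. The minimal polynomial is ∏(x - λ)^{k_λ} where k_λ is the size of the largest Jordan block at λ.

For λ = 2: rank(A - 2I) = 1, and the largest Jordan block has size 2 (the smallest k with rank((A - 2I)^k) = rank((A - 2I)^(k+1))).

So m_A(x) = (x - 2)^2.

m_A(x) = (x - 2)^2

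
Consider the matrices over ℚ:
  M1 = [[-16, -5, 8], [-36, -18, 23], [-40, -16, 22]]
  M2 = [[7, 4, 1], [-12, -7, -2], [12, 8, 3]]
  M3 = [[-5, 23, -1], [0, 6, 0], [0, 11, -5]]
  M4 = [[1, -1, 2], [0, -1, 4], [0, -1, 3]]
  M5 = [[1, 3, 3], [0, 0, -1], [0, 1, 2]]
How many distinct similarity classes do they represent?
Characteristic polynomials: χ_{M1} = (x + 4)^3, χ_{M2} = (x - 1)^3, χ_{M3} = (x - 6)(x + 5)^2, χ_{M4} = (x - 1)^3, χ_{M5} = (x - 1)^3.

{M1}: invariant factors (x + 4)^3.

{M2, M4, M5}: invariant factors x - 1, (x - 1)^2.

{M3}: invariant factors (x - 6)(x + 5)^2.

Matrices are similar if and only if their invariant-factor lists agree; the partition into similarity classes is {M1}, {M2, M4, M5}, {M3}.

3 classes: {M1}, {M2, M4, M5}, {M3}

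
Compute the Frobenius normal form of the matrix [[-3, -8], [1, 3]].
R = [[0, 1], [1, 0]]

The invariant factors of A (the non-unit diagonal entries of the Smith normal form of xI - A over ℚ[x]) are (x - 1)(x + 1), each dividing the next. The characteristic polynomial is their product, (x - 1)(x + 1).

The rational canonical form is the block-diagonal matrix of companion matrices C(f_i):
R = [[0, 1], [1, 0]].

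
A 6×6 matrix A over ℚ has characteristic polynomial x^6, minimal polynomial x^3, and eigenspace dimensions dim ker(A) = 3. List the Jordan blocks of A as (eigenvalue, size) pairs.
Jordan blocks: (0, 3), (0, 2), (0, 1)

λ = 0: algebraic multiplicity 6 (exponent in χ_A), largest block size 3 (exponent in m_A), 3 blocks (geometric multiplicity). These force block sizes [3, 2, 1].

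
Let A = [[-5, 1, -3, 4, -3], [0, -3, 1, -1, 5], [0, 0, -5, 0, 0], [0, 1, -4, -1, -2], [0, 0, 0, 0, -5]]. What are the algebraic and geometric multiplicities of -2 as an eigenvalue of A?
The characteristic polynomial is (x + 2)^2(x + 5)^3, so the factor x + 2 appears with exponent 2: the algebraic multiplicity is 2.

rank(A + 2I) = 4, so the eigenspace has dimension 5 - 4 = 1: the geometric multiplicity is 1.

Since 1 < 2, A is not diagonalizable.

algebraic multiplicity 2, geometric multiplicity 1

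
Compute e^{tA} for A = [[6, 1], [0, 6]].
A has Jordan form J = [[6, 1], [0, 6]] with A = PJP^{-1}, so e^{tA} = P e^{tJ} P^{-1}.

For a Jordan block J_k(λ), e^{tJ_k(λ)} = e^{λt} · (I + tN + t^2 N^2/2! + ... + t^{k-1} N^{k-1}/(k-1)!) where N is the nilpotent superdiagonal part.

Assembling the blocks and conjugating back gives the entries of e^{tA} as shown above.

e^{tA} = [[e^{6*t}, t*e^{6*t}], [0, e^{6*t}]]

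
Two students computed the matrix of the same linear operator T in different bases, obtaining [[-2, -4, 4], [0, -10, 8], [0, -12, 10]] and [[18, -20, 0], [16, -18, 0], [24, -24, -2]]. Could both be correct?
Two matrices over a field are similar if and only if they have the same invariant factors.

Both A and B have characteristic polynomial (x - 2)(x + 2)^2 and minimal polynomial (x - 2)(x + 2). Computing further, both have invariant factors x + 2, (x - 2)(x + 2). Hence A and B are similar.

Yes.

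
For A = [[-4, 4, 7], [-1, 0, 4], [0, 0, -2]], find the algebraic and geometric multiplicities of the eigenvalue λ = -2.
The characteristic polynomial is (x + 2)^3, so the factor x + 2 appears with exponent 3: the algebraic multiplicity is 3.

rank(A + 2I) = 2, so the eigenspace has dimension 3 - 2 = 1: the geometric multiplicity is 1.

Since 1 < 3, A is not diagonalizable.

algebraic multiplicity 3, geometric multiplicity 1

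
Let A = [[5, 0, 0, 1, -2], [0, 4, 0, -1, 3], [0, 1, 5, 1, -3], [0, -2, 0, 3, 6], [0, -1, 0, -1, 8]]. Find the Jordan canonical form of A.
J = [[5, 1, 0, 0, 0], [0, 5, 0, 0, 0], [0, 0, 5, 1, 0], [0, 0, 0, 5, 0], [0, 0, 0, 0, 5]]

The characteristic polynomial is det(xI - A) = (x - 5)^5, so the eigenvalues are 5 (algebraic multiplicity 5).

For λ = 5: rank(A - 5I) = 2, rank((A - 5I)^2) = 0. The eigenspace has dimension 5 - 2 = 3, so there are 3 Jordan blocks; the rank sequence gives block sizes [2, 2, 1].

Assembling the blocks gives the Jordan form J above.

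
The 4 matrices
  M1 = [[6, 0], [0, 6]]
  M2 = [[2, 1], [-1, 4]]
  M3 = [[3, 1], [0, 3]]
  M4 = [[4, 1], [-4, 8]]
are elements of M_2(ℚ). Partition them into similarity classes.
3 classes: {M1}, {M2, M3}, {M4}

Characteristic polynomials: χ_{M1} = (x - 6)^2, χ_{M2} = (x - 3)^2, χ_{M3} = (x - 3)^2, χ_{M4} = (x - 6)^2.

{M1}: invariant factors x - 6, x - 6.

{M2, M3}: invariant factors (x - 3)^2.

{M4}: invariant factors (x - 6)^2.

Matrices are similar if and only if their invariant-factor lists agree; the partition into similarity classes is {M1}, {M2, M3}, {M4}.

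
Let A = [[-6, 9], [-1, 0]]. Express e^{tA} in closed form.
A has Jordan form J = [[-3, 1], [0, -3]] with A = PJP^{-1}, so e^{tA} = P e^{tJ} P^{-1}.

For a Jordan block J_k(λ), e^{tJ_k(λ)} = e^{λt} · (I + tN + t^2 N^2/2! + ... + t^{k-1} N^{k-1}/(k-1)!) where N is the nilpotent superdiagonal part.

Assembling the blocks and conjugating back gives the entries of e^{tA} as shown above.

e^{tA} = [[(1 - 3*t)*e^{-3*t}, 9*t*e^{-3*t}], [-t*e^{-3*t}, (3*t + 1)*e^{-3*t}]]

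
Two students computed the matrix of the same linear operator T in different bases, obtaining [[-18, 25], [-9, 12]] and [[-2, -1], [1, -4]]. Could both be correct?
Two matrices over a field are similar if and only if they have the same invariant factors.

Both A and B have characteristic polynomial (x + 3)^2 and minimal polynomial (x + 3)^2. Computing further, both have invariant factors (x + 3)^2. Hence A and B are similar.

Yes.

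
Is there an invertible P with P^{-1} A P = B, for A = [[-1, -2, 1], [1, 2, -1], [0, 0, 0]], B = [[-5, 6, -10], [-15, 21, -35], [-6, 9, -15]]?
No.

Both have characteristic polynomial x^2(x - 1), but the minimal polynomial of A is x(x - 1) while the minimal polynomial of B is x^2(x - 1). The minimal polynomial is a similarity invariant, so A and B are not similar.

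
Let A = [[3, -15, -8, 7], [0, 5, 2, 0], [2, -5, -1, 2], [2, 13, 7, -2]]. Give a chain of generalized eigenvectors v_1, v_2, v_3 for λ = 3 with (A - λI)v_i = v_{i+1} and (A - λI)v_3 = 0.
We seek v_1 ∈ ker((A - 3I)^3) \ ker((A - 3I)^2), then set v_{i+1} = (A - 3I) v_i.

One such chain is v_1 = [[0, 1, -1, 1]]^T, v_2 = [[0, 0, 1, 1]]^T, v_3 = [[-1, 2, -2, 2]]^T. Check: (A - 3I) v_3 = [[0, 0, 0, 0]]^T = 0.

v_1 = [[0, 1, -1, 1]]^T, v_2 = [[0, 0, 1, 1]]^T, v_3 = [[-1, 2, -2, 2]]^T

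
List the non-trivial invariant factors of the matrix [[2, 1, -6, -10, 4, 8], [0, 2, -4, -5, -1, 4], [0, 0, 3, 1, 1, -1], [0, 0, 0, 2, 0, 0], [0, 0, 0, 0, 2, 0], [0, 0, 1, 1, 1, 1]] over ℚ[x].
The Jordan structure of A has elementary divisors (x - 2)^3, (x - 2)^2, (x - 2). Arranging the block sizes at each eigenvalue in decreasing order and taking row products gives the invariant factors.

Invariant factors (smallest first, each dividing the next): x - 2, (x - 2)^2, (x - 2)^3.

Check: the last factor (x - 2)^3 is the minimal polynomial, and the product (x - 2)^6 is the characteristic polynomial.

x - 2, (x - 2)^2, (x - 2)^3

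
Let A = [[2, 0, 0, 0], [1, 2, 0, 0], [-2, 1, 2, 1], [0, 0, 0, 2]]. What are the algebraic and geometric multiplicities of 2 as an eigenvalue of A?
The characteristic polynomial is (x - 2)^4, so the factor x - 2 appears with exponent 4: the algebraic multiplicity is 4.

rank(A - 2I) = 2, so the eigenspace has dimension 4 - 2 = 2: the geometric multiplicity is 2.

Since 2 < 4, A is not diagonalizable.

algebraic multiplicity 4, geometric multiplicity 2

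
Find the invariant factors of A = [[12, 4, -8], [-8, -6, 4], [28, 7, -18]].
The Jordan structure of A has elementary divisors (x + 4)^2, (x + 4). Arranging the block sizes at each eigenvalue in decreasing order and taking row products gives the invariant factors.

Invariant factors (smallest first, each dividing the next): x + 4, (x + 4)^2.

Check: the last factor (x + 4)^2 is the minimal polynomial, and the product (x + 4)^3 is the characteristic polynomial.

x + 4, (x + 4)^2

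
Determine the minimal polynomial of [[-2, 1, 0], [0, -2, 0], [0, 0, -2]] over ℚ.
m_A(x) = (x + 2)^2

The characteristic polynomial factors as (x + 2)^3. The minimal polynomial is ∏(x - λ)^{k_λ} where k_λ is the size of the largest Jordan block at λ.

For λ = -2: rank(A + 2I) = 1, and the largest Jordan block has size 2 (the smallest k with rank((A + 2I)^k) = rank((A + 2I)^(k+1))).

So m_A(x) = (x + 2)^2.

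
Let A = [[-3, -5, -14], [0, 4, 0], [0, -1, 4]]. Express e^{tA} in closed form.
A has Jordan form J = [[-3, 0, 0], [0, 4, 1], [0, 0, 4]] with A = PJP^{-1}, so e^{tA} = P e^{tJ} P^{-1}.

For a Jordan block J_k(λ), e^{tJ_k(λ)} = e^{λt} · (I + tN + t^2 N^2/2! + ... + t^{k-1} N^{k-1}/(k-1)!) where N is the nilpotent superdiagonal part.

Assembling the blocks and conjugating back gives the entries of e^{tA} as shown above.

e^{tA} = [[e^{-3*t}, ((2*t - 1)*e^{7*t} + 1)*e^{-3*t}, 2*(1 - e^{7*t})*e^{-3*t}], [0, e^{4*t}, 0], [0, -t*e^{4*t}, e^{4*t}]]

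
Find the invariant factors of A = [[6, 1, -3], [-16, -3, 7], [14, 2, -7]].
The Jordan structure of A has elementary divisors (x + 2), (x + 1)^2. Arranging the block sizes at each eigenvalue in decreasing order and taking row products gives the invariant factors.

Invariant factors (smallest first, each dividing the next): (x + 1)^2(x + 2).

Check: the last factor (x + 1)^2(x + 2) is the minimal polynomial, and the product (x + 1)^2(x + 2) is the characteristic polynomial.

(x + 1)^2(x + 2)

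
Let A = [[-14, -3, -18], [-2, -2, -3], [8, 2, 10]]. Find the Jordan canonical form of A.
J = [[-2, 1, 0], [0, -2, 1], [0, 0, -2]]

The characteristic polynomial is det(xI - A) = (x + 2)^3, so the eigenvalues are -2 (algebraic multiplicity 3).

For λ = -2: rank(A + 2I) = 2, rank((A + 2I)^2) = 1, rank((A + 2I)^3) = 0. The eigenspace has dimension 3 - 2 = 1, so there is 1 Jordan block; the rank sequence gives block sizes [3].

Assembling the blocks gives the Jordan form J above.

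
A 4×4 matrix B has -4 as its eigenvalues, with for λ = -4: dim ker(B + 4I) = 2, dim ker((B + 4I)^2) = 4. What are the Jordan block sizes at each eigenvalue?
Jordan blocks: (-4, 2), (-4, 2)

λ = -4: successive nullity increments [2, 2] count blocks of size ≥ k; block sizes are [2, 2].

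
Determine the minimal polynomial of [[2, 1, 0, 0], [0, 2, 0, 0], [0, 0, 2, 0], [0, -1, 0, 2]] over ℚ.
m_A(x) = (x - 2)^2

The characteristic polynomial factors as (x - 2)^4. The minimal polynomial is ∏(x - λ)^{k_λ} where k_λ is the size of the largest Jordan block at λ.

For λ = 2: rank(A - 2I) = 1, and the largest Jordan block has size 2 (the smallest k with rank((A - 2I)^k) = rank((A - 2I)^(k+1))).

So m_A(x) = (x - 2)^2.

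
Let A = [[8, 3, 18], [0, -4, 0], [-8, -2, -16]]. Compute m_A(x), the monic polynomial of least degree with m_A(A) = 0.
The characteristic polynomial factors as (x + 4)^3. The minimal polynomial is ∏(x - λ)^{k_λ} where k_λ is the size of the largest Jordan block at λ.

For λ = -4: rank(A + 4I) = 1, and the largest Jordan block has size 2 (the smallest k with rank((A + 4I)^k) = rank((A + 4I)^(k+1))).

So m_A(x) = (x + 4)^2.

m_A(x) = (x + 4)^2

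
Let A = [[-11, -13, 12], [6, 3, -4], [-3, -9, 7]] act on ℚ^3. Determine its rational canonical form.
The invariant factors of A (the non-unit diagonal entries of the Smith normal form of xI - A over ℚ[x]) are (x + 3)(x^2 - 2x - 5), each dividing the next. The characteristic polynomial is their product, (x + 3)(x^2 - 2x - 5).

The rational canonical form is the block-diagonal matrix of companion matrices C(f_i):
R = [[0, 0, 15], [1, 0, 11], [0, 1, -1]].

Note the characteristic polynomial does not split into linear factors over ℚ, so A has no Jordan form over ℚ; the rational canonical form exists over any field.

R = [[0, 0, 15], [1, 0, 11], [0, 1, -1]]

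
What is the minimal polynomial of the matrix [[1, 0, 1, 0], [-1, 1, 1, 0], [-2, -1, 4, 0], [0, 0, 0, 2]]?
The characteristic polynomial factors as (x - 2)^4. The minimal polynomial is ∏(x - λ)^{k_λ} where k_λ is the size of the largest Jordan block at λ.

For λ = 2: rank(A - 2I) = 2, and the largest Jordan block has size 3 (the smallest k with rank((A - 2I)^k) = rank((A - 2I)^(k+1))).

So m_A(x) = (x - 2)^3.

m_A(x) = (x - 2)^3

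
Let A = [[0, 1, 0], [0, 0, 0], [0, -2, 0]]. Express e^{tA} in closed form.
A has Jordan form J = [[0, 1, 0], [0, 0, 0], [0, 0, 0]] with A = PJP^{-1}, so e^{tA} = P e^{tJ} P^{-1}.

For a Jordan block J_k(λ), e^{tJ_k(λ)} = e^{λt} · (I + tN + t^2 N^2/2! + ... + t^{k-1} N^{k-1}/(k-1)!) where N is the nilpotent superdiagonal part.

Assembling the blocks and conjugating back gives the entries of e^{tA} as shown above.

e^{tA} = [[1, t, 0], [0, 1, 0], [0, -2*t, 1]]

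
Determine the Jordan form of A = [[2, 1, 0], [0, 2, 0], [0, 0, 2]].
The characteristic polynomial is det(xI - A) = (x - 2)^3, so the eigenvalues are 2 (algebraic multiplicity 3).

For λ = 2: rank(A - 2I) = 1, rank((A - 2I)^2) = 0. The eigenspace has dimension 3 - 1 = 2, so there are 2 Jordan blocks; the rank sequence gives block sizes [2, 1].

Assembling the blocks gives the Jordan form J above.

J = [[2, 1, 0], [0, 2, 0], [0, 0, 2]]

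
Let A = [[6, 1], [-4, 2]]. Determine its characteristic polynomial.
xI - A = [[x - 6, -1], [4, x - 2]].

Expanding det(xI - A) along the first row:
det(xI - A) = + (x - 6)·det([[x - 2]]) - (-1)·det([[4]]).

Evaluating gives χ_A(x) = x^2 - 8x + 16 = (x - 4)^2.

χ_A(x) = (x - 4)^2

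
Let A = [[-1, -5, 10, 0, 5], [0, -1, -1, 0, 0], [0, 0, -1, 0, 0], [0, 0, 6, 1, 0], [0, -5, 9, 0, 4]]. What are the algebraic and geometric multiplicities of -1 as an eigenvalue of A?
The characteristic polynomial is (x - 4)(x - 1)(x + 1)^3, so the factor x + 1 appears with exponent 3: the algebraic multiplicity is 3.

rank(A + I) = 3, so the eigenspace has dimension 5 - 3 = 2: the geometric multiplicity is 2.

Since 2 < 3, A is not diagonalizable.

algebraic multiplicity 3, geometric multiplicity 2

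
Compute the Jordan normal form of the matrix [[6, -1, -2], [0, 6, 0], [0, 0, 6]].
J = [[6, 1, 0], [0, 6, 0], [0, 0, 6]]

The characteristic polynomial is det(xI - A) = (x - 6)^3, so the eigenvalues are 6 (algebraic multiplicity 3).

For λ = 6: rank(A - 6I) = 1, rank((A - 6I)^2) = 0. The eigenspace has dimension 3 - 1 = 2, so there are 2 Jordan blocks; the rank sequence gives block sizes [2, 1].

Assembling the blocks gives the Jordan form J above.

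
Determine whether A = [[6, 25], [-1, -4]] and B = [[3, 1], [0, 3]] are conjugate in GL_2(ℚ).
trace(A) = 2 but trace(B) = 6. The trace is a similarity invariant, so A and B are not similar.

No.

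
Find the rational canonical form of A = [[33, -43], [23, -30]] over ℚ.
R = [[0, 1], [1, 3]]

The invariant factors of A (the non-unit diagonal entries of the Smith normal form of xI - A over ℚ[x]) are x^2 - 3x - 1, each dividing the next. The characteristic polynomial is their product, x^2 - 3x - 1.

The rational canonical form is the block-diagonal matrix of companion matrices C(f_i):
R = [[0, 1], [1, 3]].

Note the characteristic polynomial does not split into linear factors over ℚ, so A has no Jordan form over ℚ; the rational canonical form exists over any field.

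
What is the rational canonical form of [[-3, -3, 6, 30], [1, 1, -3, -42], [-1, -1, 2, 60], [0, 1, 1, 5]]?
The invariant factors of A (the non-unit diagonal entries of the Smith normal form of xI - A over ℚ[x]) are (x - 5)^2(x + 2)(x + 3), each dividing the next. The characteristic polynomial is their product, (x - 5)^2(x + 2)(x + 3).

The rational canonical form is the block-diagonal matrix of companion matrices C(f_i):
R = [[0, 0, 0, -150], [1, 0, 0, -65], [0, 1, 0, 19], [0, 0, 1, 5]].

R = [[0, 0, 0, -150], [1, 0, 0, -65], [0, 1, 0, 19], [0, 0, 1, 5]]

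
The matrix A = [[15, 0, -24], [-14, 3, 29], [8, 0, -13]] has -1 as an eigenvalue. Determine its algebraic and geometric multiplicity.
The characteristic polynomial is (x - 3)^2(x + 1), so the factor x + 1 appears with exponent 1: the algebraic multiplicity is 1.

rank(A + I) = 2, so the eigenspace has dimension 3 - 2 = 1: the geometric multiplicity is 1.

algebraic multiplicity 1, geometric multiplicity 1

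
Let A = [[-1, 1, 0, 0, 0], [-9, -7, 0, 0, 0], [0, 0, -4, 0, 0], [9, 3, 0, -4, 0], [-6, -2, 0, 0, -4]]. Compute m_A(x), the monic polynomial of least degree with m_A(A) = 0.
The characteristic polynomial factors as (x + 4)^5. The minimal polynomial is ∏(x - λ)^{k_λ} where k_λ is the size of the largest Jordan block at λ.

For λ = -4: rank(A + 4I) = 1, and the largest Jordan block has size 2 (the smallest k with rank((A + 4I)^k) = rank((A + 4I)^(k+1))).

So m_A(x) = (x + 4)^2.

m_A(x) = (x + 4)^2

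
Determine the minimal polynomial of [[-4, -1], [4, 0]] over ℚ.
The characteristic polynomial factors as (x + 2)^2. The minimal polynomial is ∏(x - λ)^{k_λ} where k_λ is the size of the largest Jordan block at λ.

For λ = -2: rank(A + 2I) = 1, and the largest Jordan block has size 2 (the smallest k with rank((A + 2I)^k) = rank((A + 2I)^(k+1))).

So m_A(x) = (x + 2)^2.

m_A(x) = (x + 2)^2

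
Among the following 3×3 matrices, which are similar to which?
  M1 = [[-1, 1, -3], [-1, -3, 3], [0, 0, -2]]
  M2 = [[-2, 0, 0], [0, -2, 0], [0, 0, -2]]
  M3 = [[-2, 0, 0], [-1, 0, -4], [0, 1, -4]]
Characteristic polynomials: χ_{M1} = (x + 2)^3, χ_{M2} = (x + 2)^3, χ_{M3} = (x + 2)^3.

{M1}: invariant factors x + 2, (x + 2)^2.

{M2}: invariant factors x + 2, x + 2, x + 2.

{M3}: invariant factors (x + 2)^3.

Matrices are similar if and only if their invariant-factor lists agree; the partition into similarity classes is {M1}, {M2}, {M3}.

3 classes: {M1}, {M2}, {M3}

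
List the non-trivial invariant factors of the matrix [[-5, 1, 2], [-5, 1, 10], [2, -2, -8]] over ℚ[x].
The Jordan structure of A has elementary divisors (x + 4)^2, (x + 4). Arranging the block sizes at each eigenvalue in decreasing order and taking row products gives the invariant factors.

Invariant factors (smallest first, each dividing the next): x + 4, (x + 4)^2.

Check: the last factor (x + 4)^2 is the minimal polynomial, and the product (x + 4)^3 is the characteristic polynomial.

x + 4, (x + 4)^2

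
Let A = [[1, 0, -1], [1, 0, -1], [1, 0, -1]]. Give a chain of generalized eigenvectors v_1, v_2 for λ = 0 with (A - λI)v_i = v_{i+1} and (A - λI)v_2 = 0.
We seek v_1 ∈ ker(A^2) \ ker(A), then set v_{i+1} = A v_i.

One such chain is v_1 = [[1, 0, 0]]^T, v_2 = [[1, 1, 1]]^T. Check: A v_2 = [[0, 0, 0]]^T = 0.

v_1 = [[1, 0, 0]]^T, v_2 = [[1, 1, 1]]^T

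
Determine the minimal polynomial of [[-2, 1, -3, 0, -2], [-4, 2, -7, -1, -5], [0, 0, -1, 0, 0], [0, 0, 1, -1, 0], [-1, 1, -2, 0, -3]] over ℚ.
m_A(x) = (x + 1)^3

The characteristic polynomial factors as (x + 1)^5. The minimal polynomial is ∏(x - λ)^{k_λ} where k_λ is the size of the largest Jordan block at λ.

For λ = -1: rank(A + I) = 3, and the largest Jordan block has size 3 (the smallest k with rank((A + I)^k) = rank((A + I)^(k+1))).

So m_A(x) = (x + 1)^3.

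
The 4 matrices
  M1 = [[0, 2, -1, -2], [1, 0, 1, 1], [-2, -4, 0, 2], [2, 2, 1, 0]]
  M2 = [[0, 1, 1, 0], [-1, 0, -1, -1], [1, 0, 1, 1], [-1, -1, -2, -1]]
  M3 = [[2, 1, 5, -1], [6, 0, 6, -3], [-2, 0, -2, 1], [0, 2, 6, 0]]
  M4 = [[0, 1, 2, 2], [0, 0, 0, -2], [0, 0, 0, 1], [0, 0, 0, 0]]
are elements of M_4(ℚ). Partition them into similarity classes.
Characteristic polynomials: χ_{M1} = x^4, χ_{M2} = x^4, χ_{M3} = x^4, χ_{M4} = x^4.

{M1, M2, M3, M4}: invariant factors x^2, x^2.

Matrices are similar if and only if their invariant-factor lists agree; the partition into similarity classes is {M1, M2, M3, M4}.

1 class: {M1, M2, M3, M4}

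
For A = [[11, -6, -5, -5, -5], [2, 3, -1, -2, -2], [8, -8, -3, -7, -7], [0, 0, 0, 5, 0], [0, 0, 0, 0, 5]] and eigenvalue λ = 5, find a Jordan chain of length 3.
We seek v_1 ∈ ker((A - 5I)^3) \ ker((A - 5I)^2), then set v_{i+1} = (A - 5I) v_i.

One such chain is v_1 = [[0, -1, 0, 1, 0]]^T, v_2 = [[1, 0, 1, 0, 0]]^T, v_3 = [[1, 1, 0, 0, 0]]^T. Check: (A - 5I) v_3 = [[0, 0, 0, 0, 0]]^T = 0.

v_1 = [[0, -1, 0, 1, 0]]^T, v_2 = [[1, 0, 1, 0, 0]]^T, v_3 = [[1, 1, 0, 0, 0]]^T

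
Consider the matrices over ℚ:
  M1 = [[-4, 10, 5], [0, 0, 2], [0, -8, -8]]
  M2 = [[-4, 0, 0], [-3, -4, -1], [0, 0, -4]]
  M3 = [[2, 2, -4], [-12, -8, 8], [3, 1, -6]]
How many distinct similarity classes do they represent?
Characteristic polynomials: χ_{M1} = (x + 4)^3, χ_{M2} = (x + 4)^3, χ_{M3} = (x + 4)^3.

{M1, M2, M3}: invariant factors x + 4, (x + 4)^2.

Matrices are similar if and only if their invariant-factor lists agree; the partition into similarity classes is {M1, M2, M3}.

1 class: {M1, M2, M3}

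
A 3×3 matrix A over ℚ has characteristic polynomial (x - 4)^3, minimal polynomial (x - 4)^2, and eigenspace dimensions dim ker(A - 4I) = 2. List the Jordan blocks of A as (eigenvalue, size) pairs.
Jordan blocks: (4, 2), (4, 1)

λ = 4: algebraic multiplicity 3 (exponent in χ_A), largest block size 2 (exponent in m_A), 2 blocks (geometric multiplicity). These force block sizes [2, 1].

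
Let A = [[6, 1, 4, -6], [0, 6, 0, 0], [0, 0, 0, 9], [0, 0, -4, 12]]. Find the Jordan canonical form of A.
The characteristic polynomial is det(xI - A) = (x - 6)^4, so the eigenvalues are 6 (algebraic multiplicity 4).

For λ = 6: rank(A - 6I) = 2, rank((A - 6I)^2) = 0. The eigenspace has dimension 4 - 2 = 2, so there are 2 Jordan blocks; the rank sequence gives block sizes [2, 2].

Assembling the blocks gives the Jordan form J above.

J = [[6, 1, 0, 0], [0, 6, 0, 0], [0, 0, 6, 1], [0, 0, 0, 6]]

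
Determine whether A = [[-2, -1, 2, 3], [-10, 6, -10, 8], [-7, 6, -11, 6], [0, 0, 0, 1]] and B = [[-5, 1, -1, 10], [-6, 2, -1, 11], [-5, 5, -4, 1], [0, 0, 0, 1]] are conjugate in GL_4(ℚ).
Yes.

Two matrices over a field are similar if and only if they have the same invariant factors.

Both A and B have characteristic polynomial (x - 1)^2(x + 4)^2 and minimal polynomial (x - 1)^2(x + 4)^2. Computing further, both have invariant factors (x - 1)^2(x + 4)^2. Hence A and B are similar.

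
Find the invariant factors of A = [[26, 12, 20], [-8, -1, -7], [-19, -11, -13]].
The Jordan structure of A has elementary divisors (x - 4)^3. Arranging the block sizes at each eigenvalue in decreasing order and taking row products gives the invariant factors.

Invariant factors (smallest first, each dividing the next): (x - 4)^3.

Check: the last factor (x - 4)^3 is the minimal polynomial, and the product (x - 4)^3 is the characteristic polynomial.

(x - 4)^3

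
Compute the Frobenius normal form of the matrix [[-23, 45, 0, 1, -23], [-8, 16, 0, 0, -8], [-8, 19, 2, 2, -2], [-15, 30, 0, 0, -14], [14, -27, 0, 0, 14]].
R = [[2, 0, 0, 0, 0], [0, 0, 0, 0, -8], [0, 1, 0, 0, 14], [0, 0, 1, 0, -15], [0, 0, 0, 1, 7]]

The invariant factors of A (the non-unit diagonal entries of the Smith normal form of xI - A over ℚ[x]) are x - 2, (x - 4)(x - 2)(x^2 - x + 1), each dividing the next. The characteristic polynomial is their product, (x - 4)(x - 2)^2(x^2 - x + 1).

The rational canonical form is the block-diagonal matrix of companion matrices C(f_i):
R = [[2, 0, 0, 0, 0], [0, 0, 0, 0, -8], [0, 1, 0, 0, 14], [0, 0, 1, 0, -15], [0, 0, 0, 1, 7]].

Note the characteristic polynomial does not split into linear factors over ℚ, so A has no Jordan form over ℚ; the rational canonical form exists over any field.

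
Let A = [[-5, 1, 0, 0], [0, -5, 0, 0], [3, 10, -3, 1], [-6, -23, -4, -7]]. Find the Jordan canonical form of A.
J = [[-5, 1, 0, 0], [0, -5, 0, 0], [0, 0, -5, 1], [0, 0, 0, -5]]

The characteristic polynomial is det(xI - A) = (x + 5)^4, so the eigenvalues are -5 (algebraic multiplicity 4).

For λ = -5: rank(A + 5I) = 2, rank((A + 5I)^2) = 0. The eigenspace has dimension 4 - 2 = 2, so there are 2 Jordan blocks; the rank sequence gives block sizes [2, 2].

Assembling the blocks gives the Jordan form J above.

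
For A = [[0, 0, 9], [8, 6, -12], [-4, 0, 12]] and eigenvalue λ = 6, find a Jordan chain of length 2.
v_1 = [[1, -1, 1]]^T, v_2 = [[3, -4, 2]]^T

We seek v_1 ∈ ker((A - 6I)^2) \ ker(A - 6I), then set v_{i+1} = (A - 6I) v_i.

One such chain is v_1 = [[1, -1, 1]]^T, v_2 = [[3, -4, 2]]^T. Check: (A - 6I) v_2 = [[0, 0, 0]]^T = 0.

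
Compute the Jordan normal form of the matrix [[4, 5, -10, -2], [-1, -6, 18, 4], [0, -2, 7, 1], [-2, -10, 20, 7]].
The characteristic polynomial is det(xI - A) = (x - 3)^4, so the eigenvalues are 3 (algebraic multiplicity 4).

For λ = 3: rank(A - 3I) = 2, rank((A - 3I)^2) = 0. The eigenspace has dimension 4 - 2 = 2, so there are 2 Jordan blocks; the rank sequence gives block sizes [2, 2].

Assembling the blocks gives the Jordan form J above.

J = [[3, 1, 0, 0], [0, 3, 0, 0], [0, 0, 3, 1], [0, 0, 0, 3]]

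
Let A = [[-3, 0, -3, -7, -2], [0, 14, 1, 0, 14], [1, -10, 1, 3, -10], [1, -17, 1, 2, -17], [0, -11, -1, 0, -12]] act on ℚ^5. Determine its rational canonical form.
R = [[0, 0, 0, 0, -50], [1, 0, 0, 0, -65], [0, 1, 0, 0, -8], [0, 0, 1, 0, 14], [0, 0, 0, 1, 2]]

The invariant factors of A (the non-unit diagonal entries of the Smith normal form of xI - A over ℚ[x]) are (x + 2)(x^2 - 2x - 5)^2, each dividing the next. The characteristic polynomial is their product, (x + 2)(x^2 - 2x - 5)^2.

The rational canonical form is the block-diagonal matrix of companion matrices C(f_i):
R = [[0, 0, 0, 0, -50], [1, 0, 0, 0, -65], [0, 1, 0, 0, -8], [0, 0, 1, 0, 14], [0, 0, 0, 1, 2]].

Note the characteristic polynomial does not split into linear factors over ℚ, so A has no Jordan form over ℚ; the rational canonical form exists over any field.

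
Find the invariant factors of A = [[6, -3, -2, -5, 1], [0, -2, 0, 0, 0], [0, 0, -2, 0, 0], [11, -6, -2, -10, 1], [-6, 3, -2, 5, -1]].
The Jordan structure of A has elementary divisors (x + 5), (x + 2), (x + 2), x^2. Arranging the block sizes at each eigenvalue in decreasing order and taking row products gives the invariant factors.

Invariant factors (smallest first, each dividing the next): x + 2, x^2(x + 2)(x + 5).

Check: the last factor x^2(x + 2)(x + 5) is the minimal polynomial, and the product x^2(x + 2)^2(x + 5) is the characteristic polynomial.

x + 2, x^2(x + 2)(x + 5)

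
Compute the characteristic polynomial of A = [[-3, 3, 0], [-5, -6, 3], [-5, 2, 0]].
xI - A = [[x + 3, -3, 0], [5, x + 6, -3], [5, -2, x]].

Expanding det(xI - A) along the first row:
det(xI - A) = + (x + 3)·det([[x + 6, -3], [-2, x]]) - (-3)·det([[5, -3], [5, x]]) + (0)·det([[5, x + 6], [5, -2]]).

Evaluating gives χ_A(x) = x^3 + 9x^2 + 27x + 27 = (x + 3)^3.

χ_A(x) = (x + 3)^3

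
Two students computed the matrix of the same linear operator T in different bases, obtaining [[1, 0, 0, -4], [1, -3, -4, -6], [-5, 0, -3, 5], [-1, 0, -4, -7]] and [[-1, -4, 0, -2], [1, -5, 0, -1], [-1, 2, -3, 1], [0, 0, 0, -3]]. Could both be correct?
Both have characteristic polynomial (x + 3)^4, but the minimal polynomial of A is (x + 3)^3 while the minimal polynomial of B is (x + 3)^2. The minimal polynomial is a similarity invariant, so A and B are not similar.

No.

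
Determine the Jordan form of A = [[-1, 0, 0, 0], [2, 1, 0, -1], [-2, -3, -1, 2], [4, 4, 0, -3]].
The characteristic polynomial is det(xI - A) = (x + 1)^4, so the eigenvalues are -1 (algebraic multiplicity 4).

For λ = -1: rank(A + I) = 2, rank((A + I)^2) = 1, rank((A + I)^3) = 0. The eigenspace has dimension 4 - 2 = 2, so there are 2 Jordan blocks; the rank sequence gives block sizes [3, 1].

Assembling the blocks gives the Jordan form J above.

J = [[-1, 1, 0, 0], [0, -1, 1, 0], [0, 0, -1, 0], [0, 0, 0, -1]]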